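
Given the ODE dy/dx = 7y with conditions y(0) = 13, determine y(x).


General solution of y' = 7y is y = Ce^(7x).
Apply y(0) = 13: C = 13.
Particular solution: y = 13e^(7x).


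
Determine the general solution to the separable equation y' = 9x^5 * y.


Separate variables: dy/y = 9x^5 dx.
Integrate: ln|y| = (3/2)x^6 + C₀.
Exponentiate: y = Ce^((3/2)x^6).


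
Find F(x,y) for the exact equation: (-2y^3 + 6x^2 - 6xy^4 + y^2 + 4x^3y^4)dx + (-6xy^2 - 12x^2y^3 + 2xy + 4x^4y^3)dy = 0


Check exactness: ∂M/∂y = -6y^2 - 24xy^3 + 2y + 16x^3y^3 and ∂N/∂x = -6y^2 - 24xy^3 + 2y + 16x^3y^3; equal, so the equation is exact.
Integrate M with respect to x (treating y as constant): ∫M dx = -2xy^3 + 2x^3 - 3x^2y^4 + xy^2 + x^4y^4 + h(y).
Differentiate w.r.t. y and set equal to N: all terms match, so h'(y) = 0 and h is a constant absorbed into C.
General solution: -2xy^3 + 2x^3 - 3x^2y^4 + xy^2 + x^4y^4 = C.


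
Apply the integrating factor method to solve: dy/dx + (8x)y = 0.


P(x) = 8x ⇒ μ = e^(4x²).
Q(x) = 0 so μ y is constant: y = Ce^(-4x²).


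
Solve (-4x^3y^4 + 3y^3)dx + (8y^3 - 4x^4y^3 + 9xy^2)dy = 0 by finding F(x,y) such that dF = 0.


Check exactness: ∂M/∂y = -16x^3y^3 + 9y^2 and ∂N/∂x = -16x^3y^3 + 9y^2; equal, so the equation is exact.
Integrate M with respect to x (treating y as constant): ∫M dx = -x^4y^4 + 3xy^3 + h(y).
Differentiate w.r.t. y and set equal to N: the x-dependent terms already match, leaving h'(y) = 8y^3. Integrate: h(y) = 2y^4.
So F(x,y) = 2y^4 - x^4y^4 + 3xy^3.
General solution: 2y^4 - x^4y^4 + 3xy^3 = C.


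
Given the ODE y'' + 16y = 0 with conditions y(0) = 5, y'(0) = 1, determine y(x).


Characteristic roots of r² + 16 = 0 are ±4i, so y = C₁cos(4x) + C₂sin(4x).
Apply y(0) = 5: C₁ = 5. Differentiate and apply y'(0) = 1: 4·C₂ = 1, so C₂ = 1/4.
Particular solution: y = 5cos(4x) + (1/4)sin(4x).


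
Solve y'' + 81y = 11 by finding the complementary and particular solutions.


Homogeneous part: r² + 81 = 0 ⇒ r = ±9i, so y_h = C₁cos(9x) + C₂sin(9x).
Try constant y_p = A; plug in: 81A = 11 ⇒ A = 11/81.
General solution: y = C₁cos(9x) + C₂sin(9x) + 11/81.


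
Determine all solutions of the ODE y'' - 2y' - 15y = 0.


Characteristic equation: r² - 2r - 15 = 0.
Factor: (r - 5)(r + 3) = 0 ⇒ r = 5, -3 (distinct real).
General solution: y = C₁e^(5x) + C₂e^(-3x).


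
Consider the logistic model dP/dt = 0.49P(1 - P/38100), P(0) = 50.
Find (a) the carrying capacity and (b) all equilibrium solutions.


Logistic ODE dP/dt = 0.49P(1 - P/38100) has equilibria where dP/dt = 0, i.e. P = 0 or P = 38100.
The coefficient (1 - P/K) = 0 when P = K, identifying K = 38100 as the carrying capacity.
(a) K = 38100; (b) equilibria P = 0 and P = 38100.


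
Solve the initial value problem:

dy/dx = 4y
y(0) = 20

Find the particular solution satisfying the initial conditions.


General solution of y' = 4y is y = Ce^(4x).
Apply y(0) = 20: C = 20.
Particular solution: y = 20e^(4x).


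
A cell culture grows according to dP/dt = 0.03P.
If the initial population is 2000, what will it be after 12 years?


The ODE dP/dt = 0.03P has solution P(t) = P(0)e^(0.03t).
Substitute P(0) = 2000 and t = 12: P(12) = 2000 e^(0.36) ≈ 2867.


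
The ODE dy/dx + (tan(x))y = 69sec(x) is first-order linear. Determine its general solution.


P(x) = tan(x) ⇒ μ = e^(∫tan(x)dx) = sec(x).
(sec(x) y)' = 69sec²(x) ⇒ sec(x) y = 69tan(x) + C.
Multiply by cos(x): y = 69sin(x) + C·cos(x).


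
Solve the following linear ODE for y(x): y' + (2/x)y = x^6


P(x) = 2/x ⇒ μ = x^2.
(x^2 y)' = x^2·x^6 = x^8.
Integrate: x^2 y = x^9/(9) + C.
Solve for y: y = (1/9)x^7 + C/x^2.


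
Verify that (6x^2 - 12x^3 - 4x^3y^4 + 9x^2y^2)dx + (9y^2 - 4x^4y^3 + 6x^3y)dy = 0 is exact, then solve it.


Check exactness: ∂M/∂y = -16x^3y^3 + 18x^2y and ∂N/∂x = -16x^3y^3 + 18x^2y; equal, so the equation is exact.
Integrate M with respect to x (treating y as constant): ∫M dx = 2x^3 - 3x^4 - x^4y^4 + 3x^3y^2 + h(y).
Differentiate w.r.t. y and set equal to N: the x-dependent terms already match, leaving h'(y) = 9y^2. Integrate: h(y) = 3y^3.
So F(x,y) = 3y^3 + 2x^3 - 3x^4 - x^4y^4 + 3x^3y^2.
General solution: 3y^3 + 2x^3 - 3x^4 - x^4y^4 + 3x^3y^2 = C.


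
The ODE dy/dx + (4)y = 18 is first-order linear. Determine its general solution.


P(x) = 4, Q(x) = 18; integrating factor μ = e^(4x).
(μ y)' = 18e^(4x) ⇒ μ y = (9/2)e^(4x) + C.
Divide by μ: y = 9/2 + Ce^(-4x).


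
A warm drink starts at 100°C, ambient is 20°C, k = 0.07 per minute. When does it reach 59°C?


From T(t) = T_a + (T₀ - T_a)e^(-kt), set T(t) = 59:
(59 - 20) / (100 - 20) = e^(-0.07t), so t = -ln(0.487)/0.07 ≈ 10.3 minutes.


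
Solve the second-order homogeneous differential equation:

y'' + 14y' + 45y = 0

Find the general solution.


Characteristic equation: r² + 14r + 45 = 0.
Factor: (r + 9)(r + 5) = 0 ⇒ r = -9, -5 (distinct real).
General solution: y = C₁e^(-9x) + C₂e^(-5x).


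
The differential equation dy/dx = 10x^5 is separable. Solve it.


Integrate both sides with respect to x: y = ∫ 10x^5 dx = (5/3)x^6 + C.


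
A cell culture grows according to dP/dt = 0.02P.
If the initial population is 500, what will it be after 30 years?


The ODE dP/dt = 0.02P has solution P(t) = P(0)e^(0.02t).
Substitute P(0) = 500 and t = 30: P(30) = 500 e^(0.60) ≈ 911.


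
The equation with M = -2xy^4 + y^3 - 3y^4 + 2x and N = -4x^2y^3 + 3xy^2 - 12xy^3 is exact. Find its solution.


Check exactness: ∂M/∂y = -8xy^3 + 3y^2 - 12y^3 and ∂N/∂x = -8xy^3 + 3y^2 - 12y^3; equal, so the equation is exact.
Integrate M with respect to x (treating y as constant): ∫M dx = -x^2y^4 + xy^3 - 3xy^4 + x^2 + h(y).
Differentiate w.r.t. y and set equal to N: all terms match, so h'(y) = 0 and h is a constant absorbed into C.
General solution: -x^2y^4 + xy^3 - 3xy^4 + x^2 = C.


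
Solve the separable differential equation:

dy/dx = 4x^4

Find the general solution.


Integrate both sides with respect to x: y = ∫ 4x^4 dx = (4/5)x^5 + C.


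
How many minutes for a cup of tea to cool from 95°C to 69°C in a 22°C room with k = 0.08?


From T(t) = T_a + (T₀ - T_a)e^(-kt), set T(t) = 69:
(69 - 22) / (95 - 22) = e^(-0.08t), so t = -ln(0.644)/0.08 ≈ 5.5 minutes.


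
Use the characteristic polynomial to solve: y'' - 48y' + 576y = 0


Characteristic equation: r² - 48r + 576 = 0, i.e. (r - 24)² = 0.
Repeated root r = 24; include an x factor for the second linearly independent solution.
General solution: y = (C₁ + C₂x)e^(24x).


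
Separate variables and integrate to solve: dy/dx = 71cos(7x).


g(y) = 1, so integrate directly: y = ∫ 71cos(7x) dx = (71/7)sin(7x) + C.


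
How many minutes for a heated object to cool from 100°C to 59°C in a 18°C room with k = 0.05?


From T(t) = T_a + (T₀ - T_a)e^(-kt), set T(t) = 59:
(59 - 18) / (100 - 18) = e^(-0.05t), so t = -ln(0.500)/0.05 ≈ 13.9 minutes.


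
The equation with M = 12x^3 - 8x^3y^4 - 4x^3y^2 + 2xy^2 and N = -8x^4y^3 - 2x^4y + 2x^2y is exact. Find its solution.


Check exactness: ∂M/∂y = -32x^3y^3 - 8x^3y + 4xy and ∂N/∂x = -32x^3y^3 - 8x^3y + 4xy; equal, so the equation is exact.
Integrate M with respect to x (treating y as constant): ∫M dx = 3x^4 - 2x^4y^4 - x^4y^2 + x^2y^2 + h(y).
Differentiate w.r.t. y and set equal to N: all terms match, so h'(y) = 0 and h is a constant absorbed into C.
General solution: 3x^4 - 2x^4y^4 - x^4y^2 + x^2y^2 = C.


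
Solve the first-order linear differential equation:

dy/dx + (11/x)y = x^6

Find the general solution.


P(x) = 11/x ⇒ μ = x^11.
(x^11 y)' = x^17 ⇒ x^11 y = x^18/(18) + C.
Solve for y: y = (1/18)x^7 + C/x^11.


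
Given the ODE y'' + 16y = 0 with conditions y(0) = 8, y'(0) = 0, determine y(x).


Characteristic roots of r² + 16 = 0 are ±4i, so y = C₁cos(4x) + C₂sin(4x).
Apply y(0) = 8: C₁ = 8. Differentiate and apply y'(0) = 0: 4·C₂ = 0, so C₂ = 0.
Particular solution: y = 8cos(4x).


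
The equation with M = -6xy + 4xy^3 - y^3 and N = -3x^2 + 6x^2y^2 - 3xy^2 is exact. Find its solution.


Check exactness: ∂M/∂y = -6x + 12xy^2 - 3y^2 and ∂N/∂x = -6x + 12xy^2 - 3y^2; equal, so the equation is exact.
Integrate M with respect to x (treating y as constant): ∫M dx = -3x^2y + 2x^2y^3 - xy^3 + h(y).
Differentiate w.r.t. y and set equal to N: all terms match, so h'(y) = 0 and h is a constant absorbed into C.
General solution: -3x^2y + 2x^2y^3 - xy^3 = C.


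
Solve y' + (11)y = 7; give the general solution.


P(x) = 11, Q(x) = 7; integrating factor μ = e^(11x).
(μ y)' = 7e^(11x) ⇒ μ y = (7/11)e^(11x) + C.
Divide by μ: y = 7/11 + Ce^(-11x).


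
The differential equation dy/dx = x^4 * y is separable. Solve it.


Separate variables: dy/y = x^4 dx.
Integrate: ln|y| = (1/5)x^5 + C₀.
Exponentiate: y = Ce^((1/5)x^5).


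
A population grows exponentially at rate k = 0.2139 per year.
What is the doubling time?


Exponential growth: P(t) = P₀ e^(0.2139t). Set P(t)/P₀ = 2: e^(0.2139t) = 2.
Solve: t = ln(2)/0.2139 ≈ 3.24 years.


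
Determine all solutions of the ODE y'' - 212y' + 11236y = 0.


Characteristic equation: r² - 212r + 11236 = 0, i.e. (r - 106)² = 0.
Repeated root r = 106; include an x factor for the second linearly independent solution.
General solution: y = (C₁ + C₂x)e^(106x).


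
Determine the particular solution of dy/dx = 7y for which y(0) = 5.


General solution of y' = 7y is y = Ce^(7x).
Apply y(0) = 5: C = 5.
Particular solution: y = 5e^(7x).


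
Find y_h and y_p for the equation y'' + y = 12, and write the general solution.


Homogeneous part: r² + 1 = 0 ⇒ r = ±1i, so y_h = C₁cos(x) + C₂sin(x).
Try constant y_p = A; plug in: 1A = 12 ⇒ A = 12.
General solution: y = C₁cos(x) + C₂sin(x) + 12.


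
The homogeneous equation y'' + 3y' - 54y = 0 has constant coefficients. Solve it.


Characteristic equation: r² + 3r - 54 = 0.
Factor: (r + 9)(r - 6) = 0 ⇒ r = -9, 6 (distinct real).
General solution: y = C₁e^(-9x) + C₂e^(6x).


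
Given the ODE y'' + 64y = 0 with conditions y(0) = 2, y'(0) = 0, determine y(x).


Characteristic roots of r² + 64 = 0 are ±8i, so y = C₁cos(8x) + C₂sin(8x).
Apply y(0) = 2: C₁ = 2. Differentiate and apply y'(0) = 0: 8·C₂ = 0, so C₂ = 0.
Particular solution: y = 2cos(8x).


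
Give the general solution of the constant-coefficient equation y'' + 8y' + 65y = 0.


Characteristic equation: r² + 8r + 65 = 0.
Discriminant is negative; roots r = -4 ± 7i (complex conjugate pair).
General solution uses e^(α x)(C₁ cos(β x) + C₂ sin(β x)): y = e^(-4x)(C₁cos(7x) + C₂sin(7x)).


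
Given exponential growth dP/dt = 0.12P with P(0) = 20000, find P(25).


The ODE dP/dt = 0.12P has solution P(t) = P(0)e^(0.12t).
Substitute P(0) = 20000 and t = 25: P(25) = 20000 e^(3.00) ≈ 401711.


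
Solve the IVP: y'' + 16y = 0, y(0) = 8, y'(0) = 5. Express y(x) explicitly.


Characteristic roots of r² + 16 = 0 are ±4i, so y = C₁cos(4x) + C₂sin(4x).
Apply y(0) = 8: C₁ = 8. Differentiate and apply y'(0) = 5: 4·C₂ = 5, so C₂ = 5/4.
Particular solution: y = 8cos(4x) + (5/4)sin(4x).


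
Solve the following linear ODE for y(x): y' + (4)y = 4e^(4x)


P(x) = 4 ⇒ μ = e^(4x).
(μ y)' = 4e^(8x) ⇒ μ y = (4/8)e^(8x) + C.
Divide by μ: y = (1/2)e^(4x) + Ce^(-4x).


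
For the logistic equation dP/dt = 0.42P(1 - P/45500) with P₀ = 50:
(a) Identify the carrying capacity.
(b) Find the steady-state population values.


Logistic ODE dP/dt = 0.42P(1 - P/45500) has equilibria where dP/dt = 0, i.e. P = 0 or P = 45500.
The coefficient (1 - P/K) = 0 when P = K, identifying K = 45500 as the carrying capacity.
(a) K = 45500; (b) equilibria P = 0 and P = 45500.


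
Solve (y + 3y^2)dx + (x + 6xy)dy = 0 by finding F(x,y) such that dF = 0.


Check exactness: ∂M/∂y = 1 + 6y and ∂N/∂x = 1 + 6y; equal, so the equation is exact.
Integrate M with respect to x (treating y as constant): ∫M dx = xy + 3xy^2 + h(y).
Differentiate w.r.t. y and set equal to N: all terms match, so h'(y) = 0 and h is a constant absorbed into C.
General solution: xy + 3xy^2 = C.


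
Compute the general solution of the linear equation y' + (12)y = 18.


P(x) = 12, Q(x) = 18; integrating factor μ = e^(12x).
(μ y)' = 18e^(12x) ⇒ μ y = (3/2)e^(12x) + C.
Divide by μ: y = 3/2 + Ce^(-12x).


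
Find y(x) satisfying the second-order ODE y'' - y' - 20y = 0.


Characteristic equation: r² - r - 20 = 0.
Factor: (r + 4)(r - 5) = 0 ⇒ r = -4, 5 (distinct real).
General solution: y = C₁e^(-4x) + C₂e^(5x).


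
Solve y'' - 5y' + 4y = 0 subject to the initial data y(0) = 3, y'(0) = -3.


Characteristic roots of r² - 5r + 4 = 0 are 1, 4.
General solution y = c₁ e^(x) + c₂ e^(4x).
Apply y(0) = 3: c₁ + c₂ = 3. Apply y'(0) = -3: 1 c₁ + 4 c₂ = -3.
Solve: c₁ = 5, c₂ = -2.
Particular solution: y = 5e^(x) - 2e^(4x).


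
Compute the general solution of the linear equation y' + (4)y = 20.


P(x) = 4, Q(x) = 20; integrating factor μ = e^(4x).
(μ y)' = 20e^(4x) ⇒ μ y = 5e^(4x) + C.
Divide by μ: y = 5 + Ce^(-4x).


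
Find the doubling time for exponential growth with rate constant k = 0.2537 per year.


Exponential growth: P(t) = P₀ e^(0.2537t). Set P(t)/P₀ = 2: e^(0.2537t) = 2.
Solve: t = ln(2)/0.2537 ≈ 2.73 years.


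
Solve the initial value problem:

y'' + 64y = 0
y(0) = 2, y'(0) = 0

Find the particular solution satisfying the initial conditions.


Characteristic roots of r² + 64 = 0 are ±8i, so y = C₁cos(8x) + C₂sin(8x).
Apply y(0) = 2: C₁ = 2. Differentiate and apply y'(0) = 0: 8·C₂ = 0, so C₂ = 0.
Particular solution: y = 2cos(8x).


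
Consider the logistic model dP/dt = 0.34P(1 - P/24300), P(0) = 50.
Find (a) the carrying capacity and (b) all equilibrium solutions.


Logistic ODE dP/dt = 0.34P(1 - P/24300) has equilibria where dP/dt = 0, i.e. P = 0 or P = 24300.
The coefficient (1 - P/K) = 0 when P = K, identifying K = 24300 as the carrying capacity.
(a) K = 24300; (b) equilibria P = 0 and P = 24300.


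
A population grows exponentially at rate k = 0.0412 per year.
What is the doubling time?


Exponential growth: P(t) = P₀ e^(0.0412t). Set P(t)/P₀ = 2: e^(0.0412t) = 2.
Solve: t = ln(2)/0.0412 ≈ 16.82 years.


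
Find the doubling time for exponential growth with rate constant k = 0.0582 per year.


Exponential growth: P(t) = P₀ e^(0.0582t). Set P(t)/P₀ = 2: e^(0.0582t) = 2.
Solve: t = ln(2)/0.0582 ≈ 11.91 years.


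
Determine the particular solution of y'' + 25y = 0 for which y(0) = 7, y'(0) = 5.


Characteristic roots of r² + 25 = 0 are ±5i, so y = C₁cos(5x) + C₂sin(5x).
Apply y(0) = 7: C₁ = 7. Differentiate and apply y'(0) = 5: 5·C₂ = 5, so C₂ = 1.
Particular solution: y = 7cos(5x) + sin(5x).


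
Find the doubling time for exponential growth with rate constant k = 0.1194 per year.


Exponential growth: P(t) = P₀ e^(0.1194t). Set P(t)/P₀ = 2: e^(0.1194t) = 2.
Solve: t = ln(2)/0.1194 ≈ 5.81 years.


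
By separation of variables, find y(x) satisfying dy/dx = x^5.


Integrate both sides with respect to x: y = ∫ x^5 dx = (1/6)x^6 + C.


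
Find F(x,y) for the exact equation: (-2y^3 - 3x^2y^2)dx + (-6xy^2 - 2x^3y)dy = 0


Check exactness: ∂M/∂y = -6y^2 - 6x^2y and ∂N/∂x = -6y^2 - 6x^2y; equal, so the equation is exact.
Integrate M with respect to x (treating y as constant): ∫M dx = -2xy^3 - x^3y^2 + h(y).
Differentiate w.r.t. y and set equal to N: all terms match, so h'(y) = 0 and h is a constant absorbed into C.
General solution: -2xy^3 - x^3y^2 = C.


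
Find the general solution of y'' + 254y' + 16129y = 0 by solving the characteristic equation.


Characteristic equation: r² + 254r + 16129 = 0, i.e. (r + 127)² = 0.
Repeated root r = -127; include an x factor for the second linearly independent solution.
General solution: y = (C₁ + C₂x)e^(-127x).


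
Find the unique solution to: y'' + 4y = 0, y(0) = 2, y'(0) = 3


Characteristic roots of r² + 4 = 0 are ±2i, so y = C₁cos(2x) + C₂sin(2x).
Apply y(0) = 2: C₁ = 2. Differentiate and apply y'(0) = 3: 2·C₂ = 3, so C₂ = 3/2.
Particular solution: y = 2cos(2x) + (3/2)sin(2x).


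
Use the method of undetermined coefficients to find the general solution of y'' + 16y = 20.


Homogeneous part: r² + 16 = 0 ⇒ r = ±4i, so y_h = C₁cos(4x) + C₂sin(4x).
Try constant y_p = A; plug in: 16A = 20 ⇒ A = 5/4.
General solution: y = C₁cos(4x) + C₂sin(4x) + 5/4.


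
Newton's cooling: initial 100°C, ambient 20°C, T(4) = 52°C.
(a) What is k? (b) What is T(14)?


Newton's law: T(t) = T_a + (T₀ - T_a)e^(-kt).
(a) Use T(4) = 52: (52 - 20)/(100 - 20) = e^(-k·4), so k = -ln(0.400)/4 ≈ 0.2291.
(b) Apply k to t = 14: T(14) = 20 + (80)e^(-3.207) ≈ 23.2°C.


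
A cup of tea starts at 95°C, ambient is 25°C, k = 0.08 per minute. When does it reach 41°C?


From T(t) = T_a + (T₀ - T_a)e^(-kt), set T(t) = 41:
(41 - 25) / (95 - 25) = e^(-0.08t), so t = -ln(0.229)/0.08 ≈ 18.4 minutes.


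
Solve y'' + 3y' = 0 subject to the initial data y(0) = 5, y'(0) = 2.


Characteristic roots of r² + 3r = 0 are 0, -3.
General solution y = c₁ + c₂ e^(-3x).
Apply y(0) = 5: c₁ + c₂ = 5. Apply y'(0) = 2: 0 c₁ - 3 c₂ = 2.
Solve: c₁ = 17/3, c₂ = -2/3.
Particular solution: y = 17/3 - (2/3)e^(-3x).


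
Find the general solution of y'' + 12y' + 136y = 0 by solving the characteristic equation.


Characteristic equation: r² + 12r + 136 = 0.
Discriminant is negative; roots r = -6 ± 10i (complex conjugate pair).
General solution uses e^(α x)(C₁ cos(β x) + C₂ sin(β x)): y = e^(-6x)(C₁cos(10x) + C₂sin(10x)).


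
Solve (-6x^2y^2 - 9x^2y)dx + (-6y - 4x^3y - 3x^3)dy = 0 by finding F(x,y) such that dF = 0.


Check exactness: ∂M/∂y = -12x^2y - 9x^2 and ∂N/∂x = -12x^2y - 9x^2; equal, so the equation is exact.
Integrate M with respect to x (treating y as constant): ∫M dx = -2x^3y^2 - 3x^3y + h(y).
Differentiate w.r.t. y and set equal to N: the x-dependent terms already match, leaving h'(y) = -6y. Integrate: h(y) = -3y^2.
So F(x,y) = -3y^2 - 2x^3y^2 - 3x^3y.
General solution: -3y^2 - 2x^3y^2 - 3x^3y = C.


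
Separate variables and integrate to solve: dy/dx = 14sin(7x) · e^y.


Separate: e^(-y) dy = 14sin(7x) dx.
Integrate: -e^(-y) = -2cos(7x) + C₀.
Rearrange: e^(-y) = 2cos(7x) + C.


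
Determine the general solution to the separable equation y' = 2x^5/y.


Separate variables: y dy = 2x^5 dx.
Integrate both sides: y²/2 = (1/3)x^6 + C₀.
Multiply by 2: y² = (2/3)x^6 + C.


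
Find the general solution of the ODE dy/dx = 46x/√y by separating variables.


Separate: √y dy = 46x dx.
Integrate: (2/3)y^(3/2) = 23x² + C.


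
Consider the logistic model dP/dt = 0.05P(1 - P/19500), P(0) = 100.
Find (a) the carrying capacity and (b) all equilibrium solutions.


Logistic ODE dP/dt = 0.05P(1 - P/19500) has equilibria where dP/dt = 0, i.e. P = 0 or P = 19500.
The coefficient (1 - P/K) = 0 when P = K, identifying K = 19500 as the carrying capacity.
(a) K = 19500; (b) equilibria P = 0 and P = 19500.


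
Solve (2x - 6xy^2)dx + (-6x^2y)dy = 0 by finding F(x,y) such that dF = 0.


Check exactness: ∂M/∂y = -12xy and ∂N/∂x = -12xy; equal, so the equation is exact.
Integrate M with respect to x (treating y as constant): ∫M dx = x^2 - 3x^2y^2 + h(y).
Differentiate w.r.t. y and set equal to N: all terms match, so h'(y) = 0 and h is a constant absorbed into C.
General solution: x^2 - 3x^2y^2 = C.


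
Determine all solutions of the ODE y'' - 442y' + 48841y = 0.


Characteristic equation: r² - 442r + 48841 = 0, i.e. (r - 221)² = 0.
Repeated root r = 221; include an x factor for the second linearly independent solution.
General solution: y = (C₁ + C₂x)e^(221x).


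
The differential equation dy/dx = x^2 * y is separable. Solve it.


Separate variables: dy/y = x^2 dx.
Integrate: ln|y| = (1/3)x^3 + C₀.
Exponentiate: y = Ce^((1/3)x^3).


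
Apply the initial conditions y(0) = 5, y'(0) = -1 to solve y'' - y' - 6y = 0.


Characteristic roots of r² - r - 6 = 0 are -2, 3.
General solution y = c₁ e^(-2x) + c₂ e^(3x).
Apply y(0) = 5: c₁ + c₂ = 5. Apply y'(0) = -1: -2 c₁ + 3 c₂ = -1.
Solve: c₁ = 16/5, c₂ = 9/5.
Particular solution: y = (16/5)e^(-2x) + (9/5)e^(3x).


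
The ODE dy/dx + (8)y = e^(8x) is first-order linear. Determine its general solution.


P(x) = 8 ⇒ μ = e^(8x).
(μ y)' = e^(16x) ⇒ μ y = (1/16)e^(16x) + C.
Divide by μ: y = (1/16)e^(8x) + Ce^(-8x).


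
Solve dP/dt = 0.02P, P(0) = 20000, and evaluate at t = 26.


The ODE dP/dt = 0.02P has solution P(t) = P(0)e^(0.02t).
Substitute P(0) = 20000 and t = 26: P(26) = 20000 e^(0.52) ≈ 33641.


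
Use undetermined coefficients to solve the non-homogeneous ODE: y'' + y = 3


Homogeneous part: r² + 1 = 0 ⇒ r = ±1i, so y_h = C₁cos(x) + C₂sin(x).
Try constant y_p = A; plug in: 1A = 3 ⇒ A = 3.
General solution: y = C₁cos(x) + C₂sin(x) + 3.


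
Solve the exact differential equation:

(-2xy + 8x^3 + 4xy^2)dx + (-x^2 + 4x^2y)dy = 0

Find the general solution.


Check exactness: ∂M/∂y = -2x + 8xy and ∂N/∂x = -2x + 8xy; equal, so the equation is exact.
Integrate M with respect to x (treating y as constant): ∫M dx = -x^2y + 2x^4 + 2x^2y^2 + h(y).
Differentiate w.r.t. y and set equal to N: all terms match, so h'(y) = 0 and h is a constant absorbed into C.
General solution: -x^2y + 2x^4 + 2x^2y^2 = C.


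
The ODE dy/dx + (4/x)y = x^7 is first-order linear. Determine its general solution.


P(x) = 4/x ⇒ μ = x^4.
(x^4 y)' = x^11 ⇒ x^4 y = x^12/(12) + C.
Solve for y: y = (1/12)x^8 + C/x^4.


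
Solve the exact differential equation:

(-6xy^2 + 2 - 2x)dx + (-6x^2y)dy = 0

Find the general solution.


Check exactness: ∂M/∂y = -12xy and ∂N/∂x = -12xy; equal, so the equation is exact.
Integrate M with respect to x (treating y as constant): ∫M dx = -3x^2y^2 + 2x - x^2 + h(y).
Differentiate w.r.t. y and set equal to N: all terms match, so h'(y) = 0 and h is a constant absorbed into C.
General solution: -3x^2y^2 + 2x - x^2 = C.


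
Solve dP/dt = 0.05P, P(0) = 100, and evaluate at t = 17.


The ODE dP/dt = 0.05P has solution P(t) = P(0)e^(0.05t).
Substitute P(0) = 100 and t = 17: P(17) = 100 e^(0.85) ≈ 234.


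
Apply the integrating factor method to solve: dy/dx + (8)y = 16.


P(x) = 8, Q(x) = 16; integrating factor μ = e^(8x).
(μ y)' = 16e^(8x) ⇒ μ y = 2e^(8x) + C.
Divide by μ: y = 2 + Ce^(-8x).


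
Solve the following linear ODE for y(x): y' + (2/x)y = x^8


P(x) = 2/x ⇒ μ = x^2.
(x^2 y)' = x^2·x^8 = x^10.
Integrate: x^2 y = x^11/(11) + C.
Solve for y: y = (1/11)x^9 + C/x^2.


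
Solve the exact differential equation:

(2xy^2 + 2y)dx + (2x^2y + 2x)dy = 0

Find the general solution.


Check exactness: ∂M/∂y = 4xy + 2 and ∂N/∂x = 4xy + 2; equal, so the equation is exact.
Integrate M with respect to x (treating y as constant): ∫M dx = x^2y^2 + 2xy + h(y).
Differentiate w.r.t. y and set equal to N: all terms match, so h'(y) = 0 and h is a constant absorbed into C.
General solution: x^2y^2 + 2xy = C.


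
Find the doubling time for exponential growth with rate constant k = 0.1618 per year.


Exponential growth: P(t) = P₀ e^(0.1618t). Set P(t)/P₀ = 2: e^(0.1618t) = 2.
Solve: t = ln(2)/0.1618 ≈ 4.28 years.


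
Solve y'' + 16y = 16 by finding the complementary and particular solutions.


Homogeneous part: r² + 16 = 0 ⇒ r = ±4i, so y_h = C₁cos(4x) + C₂sin(4x).
Try constant y_p = A; plug in: 16A = 16 ⇒ A = 1.
General solution: y = C₁cos(4x) + C₂sin(4x) + 1.


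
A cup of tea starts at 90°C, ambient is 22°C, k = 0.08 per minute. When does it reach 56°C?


From T(t) = T_a + (T₀ - T_a)e^(-kt), set T(t) = 56:
(56 - 22) / (90 - 22) = e^(-0.08t), so t = -ln(0.500)/0.08 ≈ 8.7 minutes.


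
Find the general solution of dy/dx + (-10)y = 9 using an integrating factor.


P(x) = -10 ⇒ μ = e^(-10x).
(μ y)' = 9e^(-10x) ⇒ μ y = -(9/10)e^(-10x) + C.
Divide by μ: y = -9/10 + Ce^(10x).


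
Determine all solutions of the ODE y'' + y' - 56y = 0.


Characteristic equation: r² + r - 56 = 0.
Factor: (r - 7)(r + 8) = 0 ⇒ r = 7, -8 (distinct real).
General solution: y = C₁e^(7x) + C₂e^(-8x).


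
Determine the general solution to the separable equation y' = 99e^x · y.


Separate variables: dy/y = 99e^x dx.
Integrate: ln|y| = 99e^x + C₀.
Exponentiate: y = Ce^(99e^x).


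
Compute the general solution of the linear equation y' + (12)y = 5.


P(x) = 12, Q(x) = 5; integrating factor μ = e^(12x).
(μ y)' = 5e^(12x) ⇒ μ y = (5/12)e^(12x) + C.
Divide by μ: y = 5/12 + Ce^(-12x).


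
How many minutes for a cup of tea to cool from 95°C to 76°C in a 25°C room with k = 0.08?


From T(t) = T_a + (T₀ - T_a)e^(-kt), set T(t) = 76:
(76 - 25) / (95 - 25) = e^(-0.08t), so t = -ln(0.729)/0.08 ≈ 4.0 minutes.


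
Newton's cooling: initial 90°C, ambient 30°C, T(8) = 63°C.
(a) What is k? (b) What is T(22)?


Newton's law: T(t) = T_a + (T₀ - T_a)e^(-kt).
(a) Use T(8) = 63: (63 - 30)/(90 - 30) = e^(-k·8), so k = -ln(0.550)/8 ≈ 0.0747.
(b) Apply k to t = 22: T(22) = 30 + (60)e^(-1.644) ≈ 41.6°C.


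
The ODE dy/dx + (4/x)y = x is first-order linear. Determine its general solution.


P(x) = 4/x ⇒ μ = x^4.
(x^4 y)' = x^4·x^1 = x^5.
Integrate: x^4 y = x^6/(6) + C.
Solve for y: y = (1/6)x^2 + C/x^4.


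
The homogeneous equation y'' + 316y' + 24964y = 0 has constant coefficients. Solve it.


Characteristic equation: r² + 316r + 24964 = 0, i.e. (r + 158)² = 0.
Repeated root r = -158; include an x factor for the second linearly independent solution.
General solution: y = (C₁ + C₂x)e^(-158x).


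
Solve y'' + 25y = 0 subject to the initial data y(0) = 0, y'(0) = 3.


Characteristic roots of r² + 25 = 0 are ±5i, so y = C₁cos(5x) + C₂sin(5x).
Apply y(0) = 0: C₁ = 0. Differentiate and apply y'(0) = 3: 5·C₂ = 3, so C₂ = 3/5.
Particular solution: y = (3/5)sin(5x).


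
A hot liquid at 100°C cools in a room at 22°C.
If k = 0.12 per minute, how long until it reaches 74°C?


From T(t) = T_a + (T₀ - T_a)e^(-kt), set T(t) = 74:
(74 - 22) / (100 - 22) = e^(-0.12t), so t = -ln(0.667)/0.12 ≈ 3.4 minutes.


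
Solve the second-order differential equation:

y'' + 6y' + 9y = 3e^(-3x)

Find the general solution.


Characteristic polynomial (r + 3)² = 0; repeated root r = -3.
y_h = (C₁ + C₂x)e^(-3x). Forcing matches the repeated root (resonance), so try y_p = Ax² e^(-3x).
Substitute and solve for A: 2A = 3, so A = 3/2.
General solution: y = (C₁ + C₂x + (3/2)x²)e^(-3x).


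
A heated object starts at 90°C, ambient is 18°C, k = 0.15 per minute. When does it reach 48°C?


From T(t) = T_a + (T₀ - T_a)e^(-kt), set T(t) = 48:
(48 - 18) / (90 - 18) = e^(-0.15t), so t = -ln(0.417)/0.15 ≈ 5.8 minutes.


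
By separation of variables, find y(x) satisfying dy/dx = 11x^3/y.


Separate variables: y dy = 11x^3 dx.
Integrate both sides: y²/2 = (11/4)x^4 + C₀.
Multiply by 2: y² = (11/2)x^4 + C.


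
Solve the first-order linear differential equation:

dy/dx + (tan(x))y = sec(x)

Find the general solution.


P(x) = tan(x) ⇒ μ = e^(∫tan(x)dx) = sec(x).
(sec(x) y)' = sec²(x) ⇒ sec(x) y = tan(x) + C.
Multiply by cos(x): y = sin(x) + C·cos(x).


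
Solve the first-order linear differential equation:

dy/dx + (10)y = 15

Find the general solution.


P(x) = 10, Q(x) = 15; integrating factor μ = e^(10x).
(μ y)' = 15e^(10x) ⇒ μ y = (3/2)e^(10x) + C.
Divide by μ: y = 3/2 + Ce^(-10x).


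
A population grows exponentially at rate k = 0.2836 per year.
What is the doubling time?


Exponential growth: P(t) = P₀ e^(0.2836t). Set P(t)/P₀ = 2: e^(0.2836t) = 2.
Solve: t = ln(2)/0.2836 ≈ 2.44 years.


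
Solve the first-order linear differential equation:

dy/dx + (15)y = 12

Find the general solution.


P(x) = 15, Q(x) = 12; integrating factor μ = e^(15x).
(μ y)' = 12e^(15x) ⇒ μ y = (4/5)e^(15x) + C.
Divide by μ: y = 4/5 + Ce^(-15x).


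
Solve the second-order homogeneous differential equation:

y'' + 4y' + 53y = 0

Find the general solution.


Characteristic equation: r² + 4r + 53 = 0.
Discriminant is negative; roots r = -2 ± 7i (complex conjugate pair).
General solution uses e^(α x)(C₁ cos(β x) + C₂ sin(β x)): y = e^(-2x)(C₁cos(7x) + C₂sin(7x)).


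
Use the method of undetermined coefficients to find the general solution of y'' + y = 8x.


Homogeneous: r² + 1 = 0 ⇒ r = ±1i, y_h = C₁cos(x) + C₂sin(x).
Polynomial forcing; try y_p = Ax + B. Then y_p'' + 1 y_p = 1(Ax + B) = 8x, so B = 0 and A = 8.
General solution: y = C₁cos(x) + C₂sin(x) + 8x.


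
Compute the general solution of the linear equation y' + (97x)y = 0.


P(x) = 97x ⇒ μ = e^((97/2)x²).
Q(x) = 0 so μ y is constant: y = Ce^(-(97/2)x²).


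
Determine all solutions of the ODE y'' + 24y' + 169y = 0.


Characteristic equation: r² + 24r + 169 = 0.
Discriminant is negative; roots r = -12 ± 5i (complex conjugate pair).
General solution uses e^(α x)(C₁ cos(β x) + C₂ sin(β x)): y = e^(-12x)(C₁cos(5x) + C₂sin(5x)).


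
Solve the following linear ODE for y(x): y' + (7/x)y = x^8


P(x) = 7/x ⇒ μ = x^7.
(x^7 y)' = x^15 ⇒ x^7 y = x^16/(16) + C.
Solve for y: y = (1/16)x^9 + C/x^7.


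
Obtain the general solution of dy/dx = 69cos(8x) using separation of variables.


g(y) = 1, so integrate directly: y = ∫ 69cos(8x) dx = (69/8)sin(8x) + C.


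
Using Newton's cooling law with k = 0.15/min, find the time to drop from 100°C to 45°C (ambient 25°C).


From T(t) = T_a + (T₀ - T_a)e^(-kt), set T(t) = 45:
(45 - 25) / (100 - 25) = e^(-0.15t), so t = -ln(0.267)/0.15 ≈ 8.8 minutes.


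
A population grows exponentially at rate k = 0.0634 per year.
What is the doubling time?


Exponential growth: P(t) = P₀ e^(0.0634t). Set P(t)/P₀ = 2: e^(0.0634t) = 2.
Solve: t = ln(2)/0.0634 ≈ 10.93 years.


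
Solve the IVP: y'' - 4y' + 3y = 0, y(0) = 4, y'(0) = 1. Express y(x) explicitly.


Characteristic roots of r² - 4r + 3 = 0 are 3, 1.
General solution y = c₁ e^(3x) + c₂ e^(x).
Apply y(0) = 4: c₁ + c₂ = 4. Apply y'(0) = 1: 3 c₁ + 1 c₂ = 1.
Solve: c₁ = -3/2, c₂ = 11/2.
Particular solution: y = -(3/2)e^(3x) + (11/2)e^(x).


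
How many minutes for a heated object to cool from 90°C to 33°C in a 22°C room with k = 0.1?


From T(t) = T_a + (T₀ - T_a)e^(-kt), set T(t) = 33:
(33 - 22) / (90 - 22) = e^(-0.1t), so t = -ln(0.162)/0.1 ≈ 18.2 minutes.


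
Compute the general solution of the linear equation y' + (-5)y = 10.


P(x) = -5 ⇒ μ = e^(-5x).
(μ y)' = 10e^(-5x) ⇒ μ y = -2e^(-5x) + C.
Divide by μ: y = -2 + Ce^(5x).


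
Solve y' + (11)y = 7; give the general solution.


P(x) = 11, Q(x) = 7; integrating factor μ = e^(11x).
(μ y)' = 7e^(11x) ⇒ μ y = (7/11)e^(11x) + C.
Divide by μ: y = 7/11 + Ce^(-11x).


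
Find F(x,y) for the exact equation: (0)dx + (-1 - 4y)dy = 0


Check exactness: ∂M/∂y = 0 and ∂N/∂x = 0; equal, so the equation is exact.
Integrate M with respect to x (treating y as constant): ∫M dx = 0 + h(y).
Differentiate w.r.t. y and set equal to N: the x-dependent terms already match, leaving h'(y) = -1 - 4y. Integrate: h(y) = -y - 2y^2.
So F(x,y) = -y - 2y^2.
General solution: -y - 2y^2 = C.


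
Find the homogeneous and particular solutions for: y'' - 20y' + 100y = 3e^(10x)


Characteristic polynomial (r - 10)² = 0; repeated root r = 10.
y_h = (C₁ + C₂x)e^(10x). Forcing matches the repeated root (resonance), so try y_p = Ax² e^(10x).
Substitute and solve for A: 2A = 3, so A = 3/2.
General solution: y = (C₁ + C₂x + (3/2)x²)e^(10x).


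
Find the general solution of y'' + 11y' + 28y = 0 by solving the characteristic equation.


Characteristic equation: r² + 11r + 28 = 0.
Factor: (r + 4)(r + 7) = 0 ⇒ r = -4, -7 (distinct real).
General solution: y = C₁e^(-4x) + C₂e^(-7x).


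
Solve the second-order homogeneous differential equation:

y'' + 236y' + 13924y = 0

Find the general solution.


Characteristic equation: r² + 236r + 13924 = 0, i.e. (r + 118)² = 0.
Repeated root r = -118; include an x factor for the second linearly independent solution.
General solution: y = (C₁ + C₂x)e^(-118x).


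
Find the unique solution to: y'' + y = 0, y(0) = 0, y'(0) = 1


Characteristic roots of r² + 1 = 0 are ±1i, so y = C₁cos(x) + C₂sin(x).
Apply y(0) = 0: C₁ = 0. Differentiate and apply y'(0) = 1: 1·C₂ = 1, so C₂ = 1.
Particular solution: y = sin(x).


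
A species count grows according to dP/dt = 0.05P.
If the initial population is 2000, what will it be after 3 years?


The ODE dP/dt = 0.05P has solution P(t) = P(0)e^(0.05t).
Substitute P(0) = 2000 and t = 3: P(3) = 2000 e^(0.15) ≈ 2324.


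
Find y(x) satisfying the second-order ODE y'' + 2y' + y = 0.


Characteristic equation: r² + 2r + 1 = 0, i.e. (r + 1)² = 0.
Repeated root r = -1; include an x factor for the second linearly independent solution.
General solution: y = (C₁ + C₂x)e^(-x).


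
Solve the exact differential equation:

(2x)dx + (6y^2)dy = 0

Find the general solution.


Check exactness: ∂M/∂y = 0 and ∂N/∂x = 0; equal, so the equation is exact.
Integrate M with respect to x (treating y as constant): ∫M dx = x^2 + h(y).
Differentiate w.r.t. y and set equal to N: the x-dependent terms already match, leaving h'(y) = 6y^2. Integrate: h(y) = 2y^3.
So F(x,y) = 2y^3 + x^2.
General solution: 2y^3 + x^2 = C.


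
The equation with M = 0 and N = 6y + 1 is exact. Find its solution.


Check exactness: ∂M/∂y = 0 and ∂N/∂x = 0; equal, so the equation is exact.
Integrate M with respect to x (treating y as constant): ∫M dx = 0 + h(y).
Differentiate w.r.t. y and set equal to N: the x-dependent terms already match, leaving h'(y) = 6y + 1. Integrate: h(y) = 3y^2 + y.
So F(x,y) = 3y^2 + y.
General solution: 3y^2 + y = C.


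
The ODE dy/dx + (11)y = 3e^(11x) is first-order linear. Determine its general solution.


P(x) = 11 ⇒ μ = e^(11x).
(μ y)' = 3e^(22x) ⇒ μ y = (3/22)e^(22x) + C.
Divide by μ: y = (3/22)e^(11x) + Ce^(-11x).


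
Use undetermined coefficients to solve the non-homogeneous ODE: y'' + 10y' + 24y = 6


Characteristic roots of r² + 10r + 24 = 0 are -6, -4.
y_h = C₁e^(-6x) + C₂e^(-4x).
Constant forcing; try y_p = A. Then 24A = 6 ⇒ A = 1/4.
General solution: y = C₁e^(-6x) + C₂e^(-4x) + 1/4.


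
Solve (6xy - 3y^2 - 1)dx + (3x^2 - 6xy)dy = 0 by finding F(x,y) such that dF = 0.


Check exactness: ∂M/∂y = 6x - 6y and ∂N/∂x = 6x - 6y; equal, so the equation is exact.
Integrate M with respect to x (treating y as constant): ∫M dx = 3x^2y - 3xy^2 - x + h(y).
Differentiate w.r.t. y and set equal to N: all terms match, so h'(y) = 0 and h is a constant absorbed into C.
General solution: 3x^2y - 3xy^2 - x = C.


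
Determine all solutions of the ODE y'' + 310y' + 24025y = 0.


Characteristic equation: r² + 310r + 24025 = 0, i.e. (r + 155)² = 0.
Repeated root r = -155; include an x factor for the second linearly independent solution.
General solution: y = (C₁ + C₂x)e^(-155x).


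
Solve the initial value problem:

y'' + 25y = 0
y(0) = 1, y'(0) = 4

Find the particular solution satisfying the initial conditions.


Characteristic roots of r² + 25 = 0 are ±5i, so y = C₁cos(5x) + C₂sin(5x).
Apply y(0) = 1: C₁ = 1. Differentiate and apply y'(0) = 4: 5·C₂ = 4, so C₂ = 4/5.
Particular solution: y = cos(5x) + (4/5)sin(5x).


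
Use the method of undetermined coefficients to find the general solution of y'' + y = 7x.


Homogeneous: r² + 1 = 0 ⇒ r = ±1i, y_h = C₁cos(x) + C₂sin(x).
Polynomial forcing; try y_p = Ax + B. Then y_p'' + 1 y_p = 1(Ax + B) = 7x, so B = 0 and A = 7.
General solution: y = C₁cos(x) + C₂sin(x) + 7x.


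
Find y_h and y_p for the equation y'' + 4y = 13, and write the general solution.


Homogeneous part: r² + 4 = 0 ⇒ r = ±2i, so y_h = C₁cos(2x) + C₂sin(2x).
Try constant y_p = A; plug in: 4A = 13 ⇒ A = 13/4.
General solution: y = C₁cos(2x) + C₂sin(2x) + 13/4.


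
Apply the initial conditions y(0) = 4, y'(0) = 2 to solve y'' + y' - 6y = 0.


Characteristic roots of r² + r - 6 = 0 are 2, -3.
General solution y = c₁ e^(2x) + c₂ e^(-3x).
Apply y(0) = 4: c₁ + c₂ = 4. Apply y'(0) = 2: 2 c₁ - 3 c₂ = 2.
Solve: c₁ = 14/5, c₂ = 6/5.
Particular solution: y = (14/5)e^(2x) + (6/5)e^(-3x).


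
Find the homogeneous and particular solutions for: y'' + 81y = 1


Homogeneous part: r² + 81 = 0 ⇒ r = ±9i, so y_h = C₁cos(9x) + C₂sin(9x).
Try constant y_p = A; plug in: 81A = 1 ⇒ A = 1/81.
General solution: y = C₁cos(9x) + C₂sin(9x) + 1/81.


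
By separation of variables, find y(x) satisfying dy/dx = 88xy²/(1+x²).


Separate: dy/y² = 88x/(1+x²) dx.
Integrate LHS: ∫ dy/y² = -1/y.
Integrate RHS via u = 1+x²: 44ln(1+x²) + C.
Result: -1/y = 44ln(1+x²) + C.


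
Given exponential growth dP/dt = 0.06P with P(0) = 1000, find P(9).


The ODE dP/dt = 0.06P has solution P(t) = P(0)e^(0.06t).
Substitute P(0) = 1000 and t = 9: P(9) = 1000 e^(0.54) ≈ 1716.


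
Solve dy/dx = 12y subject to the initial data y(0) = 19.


General solution of y' = 12y is y = Ce^(12x).
Apply y(0) = 19: C = 19.
Particular solution: y = 19e^(12x).


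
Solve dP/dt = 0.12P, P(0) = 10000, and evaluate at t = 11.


The ODE dP/dt = 0.12P has solution P(t) = P(0)e^(0.12t).
Substitute P(0) = 10000 and t = 11: P(11) = 10000 e^(1.32) ≈ 37434.


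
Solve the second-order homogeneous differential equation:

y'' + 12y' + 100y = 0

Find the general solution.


Characteristic equation: r² + 12r + 100 = 0.
Discriminant is negative; roots r = -6 ± 8i (complex conjugate pair).
General solution uses e^(α x)(C₁ cos(β x) + C₂ sin(β x)): y = e^(-6x)(C₁cos(8x) + C₂sin(8x)).


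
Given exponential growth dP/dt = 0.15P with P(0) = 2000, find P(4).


The ODE dP/dt = 0.15P has solution P(t) = P(0)e^(0.15t).
Substitute P(0) = 2000 and t = 4: P(4) = 2000 e^(0.60) ≈ 3644.


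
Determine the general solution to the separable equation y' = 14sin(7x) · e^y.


Separate: e^(-y) dy = 14sin(7x) dx.
Integrate: -e^(-y) = -2cos(7x) + C₀.
Rearrange: e^(-y) = 2cos(7x) + C.


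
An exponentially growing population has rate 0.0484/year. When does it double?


Exponential growth: P(t) = P₀ e^(0.0484t). Set P(t)/P₀ = 2: e^(0.0484t) = 2.
Solve: t = ln(2)/0.0484 ≈ 14.32 years.


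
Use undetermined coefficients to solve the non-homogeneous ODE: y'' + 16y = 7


Homogeneous part: r² + 16 = 0 ⇒ r = ±4i, so y_h = C₁cos(4x) + C₂sin(4x).
Try constant y_p = A; plug in: 16A = 7 ⇒ A = 7/16.
General solution: y = C₁cos(4x) + C₂sin(4x) + 7/16.


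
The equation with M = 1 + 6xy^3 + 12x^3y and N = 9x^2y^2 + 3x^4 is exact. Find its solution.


Check exactness: ∂M/∂y = 18xy^2 + 12x^3 and ∂N/∂x = 18xy^2 + 12x^3; equal, so the equation is exact.
Integrate M with respect to x (treating y as constant): ∫M dx = x + 3x^2y^3 + 3x^4y + h(y).
Differentiate w.r.t. y and set equal to N: all terms match, so h'(y) = 0 and h is a constant absorbed into C.
General solution: x + 3x^2y^3 + 3x^4y = C.


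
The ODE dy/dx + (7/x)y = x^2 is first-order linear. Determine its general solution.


P(x) = 7/x ⇒ μ = x^7.
(x^7 y)' = x^9 ⇒ x^7 y = x^10/(10) + C.
Solve for y: y = (1/10)x^3 + C/x^7.


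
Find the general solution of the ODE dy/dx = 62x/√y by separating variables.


Separate: √y dy = 62x dx.
Integrate: (2/3)y^(3/2) = 31x² + C.
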